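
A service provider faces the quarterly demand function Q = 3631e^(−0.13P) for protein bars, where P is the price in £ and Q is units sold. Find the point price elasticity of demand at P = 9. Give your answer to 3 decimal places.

At P = 9, Q = 1126.942.
dQ/dP = −0.13·3631e^(−0.13P) = −0.13Q = -146.503.
ε = (dQ/dP)(P/Q) = (-146.503)(9/1126.942).

-1.170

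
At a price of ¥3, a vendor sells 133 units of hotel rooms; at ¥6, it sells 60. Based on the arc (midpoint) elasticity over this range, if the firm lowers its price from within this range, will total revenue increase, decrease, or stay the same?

Arc ε = (-73/3)(4.50/96.5) ≈ -1.135.
|ε| = 1.13 > 1, so demand is elastic. A price cut therefore raises total revenue.

increase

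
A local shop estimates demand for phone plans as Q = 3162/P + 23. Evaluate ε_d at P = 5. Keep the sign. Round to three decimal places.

At P = 5, Q = 655.400.
dQ/dP = −3162/P² = -126.480.
ε = (dQ/dP)(P/Q) = (-126.480)(5/655.400).

-0.965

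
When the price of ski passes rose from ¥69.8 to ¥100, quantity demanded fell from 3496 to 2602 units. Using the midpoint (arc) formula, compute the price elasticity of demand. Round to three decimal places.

-0.824

ΔQ = 2602 − 3496 = -894; ΔP = 100 − 69.8 = 30.2.
Midpoints: P̄ = 84.90, Q̄ = 3049.0.
ε = (ΔQ/ΔP)(P̄/Q̄) = (-894/30.2)(84.90/3049.0).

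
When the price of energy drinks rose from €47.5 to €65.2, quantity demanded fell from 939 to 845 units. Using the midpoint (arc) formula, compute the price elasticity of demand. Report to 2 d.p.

ΔQ = 845 − 939 = -94; ΔP = 65.2 − 47.5 = 17.7.
Midpoints: P̄ = 56.35, Q̄ = 892.0.
ε = (ΔQ/ΔP)(P̄/Q̄) = (-94/17.7)(56.35/892.0).

-0.34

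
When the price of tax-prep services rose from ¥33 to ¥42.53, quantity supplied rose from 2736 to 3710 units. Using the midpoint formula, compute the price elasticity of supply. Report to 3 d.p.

1.198

ΔQ = 3710 − 2736 = 974; ΔP = 42.53 − 33 = 9.53.
Midpoints: P̄ = 37.77, Q̄ = 3223.0.
ε_s = (ΔQ/ΔP)(P̄/Q̄) = (974/9.53)(37.77/3223.0).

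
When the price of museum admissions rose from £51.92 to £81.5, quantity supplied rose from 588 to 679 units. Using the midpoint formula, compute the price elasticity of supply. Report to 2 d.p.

0.32

ΔQ = 679 − 588 = 91; ΔP = 81.5 − 51.92 = 29.58.
Midpoints: P̄ = 66.71, Q̄ = 633.5.
ε_s = (ΔQ/ΔP)(P̄/Q̄) = (91/29.58)(66.71/633.5).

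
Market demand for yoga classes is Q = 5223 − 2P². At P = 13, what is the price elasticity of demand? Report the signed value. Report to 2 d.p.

At P = 13, Q = 4885.
dQ/dP = −4P = -52.
ε = (dQ/dP)(P/Q) = (-52)(13/4885).
|ε| < 1, so demand is inelastic at this price.

-0.14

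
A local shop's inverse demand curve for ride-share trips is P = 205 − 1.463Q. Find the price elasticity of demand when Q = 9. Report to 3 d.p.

At Q = 9, P = 205 − 1.463(9) = 191.83.
dP/dQ = −1.463, so dQ/dP = 1/(−1.463) = -0.684.
ε = (dQ/dP)(P/Q) = (-0.684)(191.83/9).

-14.569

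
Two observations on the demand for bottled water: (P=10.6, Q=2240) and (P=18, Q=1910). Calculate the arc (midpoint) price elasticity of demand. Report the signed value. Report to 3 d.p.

-0.307

ΔQ = 1910 − 2240 = -330; ΔP = 18 − 10.6 = 7.4.
Midpoints: P̄ = 14.30, Q̄ = 2075.0.
ε = (ΔQ/ΔP)(P̄/Q̄) = (-330/7.4)(14.30/2075.0).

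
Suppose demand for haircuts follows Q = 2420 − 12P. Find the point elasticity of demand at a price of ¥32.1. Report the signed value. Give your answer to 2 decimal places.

At P = 32.1, Q = 2034.800.
dQ/dP = −12.
ε = (dQ/dP)(P/Q) = (-12)(32.1/2034.800).
|ε| < 1, so demand is inelastic at this price.

-0.19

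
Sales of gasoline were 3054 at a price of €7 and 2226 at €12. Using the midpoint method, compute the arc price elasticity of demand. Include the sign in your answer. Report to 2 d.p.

ΔQ = 2226 − 3054 = -828; ΔP = 12 − 7 = 5.
Midpoints: P̄ = 9.50, Q̄ = 2640.0.
ε = (ΔQ/ΔP)(P̄/Q̄) = (-828/5)(9.50/2640.0).

-0.60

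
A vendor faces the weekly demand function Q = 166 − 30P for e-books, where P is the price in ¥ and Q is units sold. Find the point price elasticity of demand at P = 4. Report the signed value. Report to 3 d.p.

-2.609

At P = 4, Q = 46.
dQ/dP = −30.
ε = (dQ/dP)(P/Q) = (-30)(4/46).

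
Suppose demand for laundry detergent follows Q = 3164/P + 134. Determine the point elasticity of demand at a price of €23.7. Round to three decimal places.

-0.499

At P = 23.7, Q = 267.502.
dQ/dP = −3164/P² = -5.633.
ε = (dQ/dP)(P/Q) = (-5.633)(23.7/267.502).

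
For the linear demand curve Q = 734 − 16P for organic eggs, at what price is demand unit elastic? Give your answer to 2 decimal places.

For linear demand Q = a − bP, ε = −bP/(a − bP). |ε| = 1 when bP = a − bP, i.e. P = a/(2b).
P = 734/(2·16) = 734/32 = 22.9375.

22.94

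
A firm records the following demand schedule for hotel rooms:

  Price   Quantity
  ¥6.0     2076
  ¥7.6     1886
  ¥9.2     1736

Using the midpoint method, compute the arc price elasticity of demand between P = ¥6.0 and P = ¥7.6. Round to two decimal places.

At P = 6.0, Q = 2076; at P = 7.6, Q = 1886.
ΔQ = -190, ΔP = 1.6. Midpoints: P̄ = 6.80, Q̄ = 1981.0.
ε = (ΔQ/ΔP)(P̄/Q̄) = (-190/1.6)(6.80/1981.0).

-0.41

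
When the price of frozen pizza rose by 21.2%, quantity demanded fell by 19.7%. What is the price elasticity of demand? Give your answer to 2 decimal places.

-0.93

ε = %ΔQ / %ΔP = (-19.7)/(21.2) = -0.929.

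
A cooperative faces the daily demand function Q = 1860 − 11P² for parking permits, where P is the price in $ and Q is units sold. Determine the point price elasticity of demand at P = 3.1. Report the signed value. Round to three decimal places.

At P = 3.1, Q = 1754.290.
dQ/dP = −22P = -68.200.
ε = (dQ/dP)(P/Q) = (-68.200)(3.1/1754.290).
|ε| < 1, so demand is inelastic at this price.

-0.121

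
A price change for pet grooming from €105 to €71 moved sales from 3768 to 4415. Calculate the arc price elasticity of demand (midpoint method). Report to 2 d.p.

-0.41

ΔQ = 4415 − 3768 = 647; ΔP = 71 − 105 = -34.
Midpoints: P̄ = 88.00, Q̄ = 4091.5.
ε = (ΔQ/ΔP)(P̄/Q̄) = (647/-34)(88.00/4091.5).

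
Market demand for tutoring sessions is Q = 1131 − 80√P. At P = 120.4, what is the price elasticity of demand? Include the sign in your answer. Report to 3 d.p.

At P = 120.4, Q = 253.185.
dQ/dP = −80/(2√P) = -3.645.
ε = (dQ/dP)(P/Q) = (-3.645)(120.4/253.185).
|ε| > 1, so demand is elastic at this price.

-1.734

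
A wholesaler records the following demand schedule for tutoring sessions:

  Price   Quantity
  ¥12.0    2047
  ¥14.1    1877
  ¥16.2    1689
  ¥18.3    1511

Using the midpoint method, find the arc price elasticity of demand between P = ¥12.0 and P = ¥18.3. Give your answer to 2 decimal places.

At P = 12.0, Q = 2047; at P = 18.3, Q = 1511.
ΔQ = -536, ΔP = 6.3. Midpoints: P̄ = 15.15, Q̄ = 1779.0.
ε = (ΔQ/ΔP)(P̄/Q̄) = (-536/6.3)(15.15/1779.0).

-0.72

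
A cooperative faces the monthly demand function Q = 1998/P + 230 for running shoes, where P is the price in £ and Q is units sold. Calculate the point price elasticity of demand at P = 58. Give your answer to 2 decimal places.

-0.13

At P = 58, Q = 264.448.
dQ/dP = −1998/P² = -0.594.
ε = (dQ/dP)(P/Q) = (-0.594)(58/264.448).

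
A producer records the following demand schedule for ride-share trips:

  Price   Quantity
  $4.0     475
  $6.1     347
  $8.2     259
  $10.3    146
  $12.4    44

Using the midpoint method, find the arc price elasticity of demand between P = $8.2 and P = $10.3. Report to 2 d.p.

-2.46

At P = 8.2, Q = 259; at P = 10.3, Q = 146.
ΔQ = -113, ΔP = 2.1. Midpoints: P̄ = 9.25, Q̄ = 202.5.
ε = (ΔQ/ΔP)(P̄/Q̄) = (-113/2.1)(9.25/202.5).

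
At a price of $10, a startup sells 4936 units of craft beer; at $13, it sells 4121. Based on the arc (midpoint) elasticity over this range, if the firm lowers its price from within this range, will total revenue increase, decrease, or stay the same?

decrease

Arc ε = (-815/3)(11.50/4528.5) ≈ -0.690.
|ε| = 0.69 < 1, so demand is inelastic. A price cut therefore reduces total revenue.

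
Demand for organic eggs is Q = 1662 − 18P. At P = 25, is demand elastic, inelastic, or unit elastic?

inelastic

Q = 1212, dQ/dP = -18.
ε = (dQ/dP)(P/Q) ≈ -0.371.
|ε| = 0.37 < 1.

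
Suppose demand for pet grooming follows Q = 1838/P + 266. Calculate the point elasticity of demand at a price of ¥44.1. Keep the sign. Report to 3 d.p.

At P = 44.1, Q = 307.678.
dQ/dP = −1838/P² = -0.945.
ε = (dQ/dP)(P/Q) = (-0.945)(44.1/307.678).
|ε| < 1, so demand is inelastic at this price.

-0.135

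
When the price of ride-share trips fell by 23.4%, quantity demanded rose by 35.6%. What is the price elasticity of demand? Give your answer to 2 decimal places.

ε = %ΔQ / %ΔP = (35.6)/(-23.4) = -1.521.

-1.52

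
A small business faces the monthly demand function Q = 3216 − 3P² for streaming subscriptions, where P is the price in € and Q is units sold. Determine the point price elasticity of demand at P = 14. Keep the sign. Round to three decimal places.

-0.447

At P = 14, Q = 2628.
dQ/dP = −6P = -84.
ε = (dQ/dP)(P/Q) = (-84)(14/2628).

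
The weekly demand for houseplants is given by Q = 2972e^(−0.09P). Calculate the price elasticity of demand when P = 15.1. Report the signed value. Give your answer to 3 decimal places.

At P = 15.1, Q = 763.559.
dQ/dP = −0.09·2972e^(−0.09P) = −0.09Q = -68.720.
ε = (dQ/dP)(P/Q) = (-68.720)(15.1/763.559).

-1.359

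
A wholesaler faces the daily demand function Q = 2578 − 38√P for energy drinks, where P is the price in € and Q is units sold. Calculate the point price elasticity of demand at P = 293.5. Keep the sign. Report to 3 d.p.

At P = 293.5, Q = 1926.990.
dQ/dP = −38/(2√P) = -1.109.
ε = (dQ/dP)(P/Q) = (-1.109)(293.5/1926.990).

-0.169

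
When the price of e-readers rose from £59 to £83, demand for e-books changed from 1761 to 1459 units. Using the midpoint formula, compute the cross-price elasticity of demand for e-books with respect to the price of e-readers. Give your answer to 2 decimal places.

ΔQ_x = 1459 − 1761 = -302; ΔP_y = 83 − 59 = 24.
Midpoints: P̄_y = 71.00, Q̄_x = 1610.0.
ε_xy = (ΔQ_x/ΔP_y)(P̄_y/Q̄_x) = (-302/24)(71.00/1610.0).

-0.55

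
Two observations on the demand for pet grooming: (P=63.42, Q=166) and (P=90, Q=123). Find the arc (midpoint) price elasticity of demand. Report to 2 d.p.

ΔQ = 123 − 166 = -43; ΔP = 90 − 63.42 = 26.58.
Midpoints: P̄ = 76.71, Q̄ = 144.5.
ε = (ΔQ/ΔP)(P̄/Q̄) = (-43/26.58)(76.71/144.5).

-0.86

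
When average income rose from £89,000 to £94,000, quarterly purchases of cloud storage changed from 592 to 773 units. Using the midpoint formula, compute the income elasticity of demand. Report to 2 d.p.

4.85

ΔQ = 181, ΔI = 5000. Midpoints: Ī = 91,500, Q̄ = 682.5.
ε_I = (ΔQ/ΔI)(Ī/Q̄) = (181/5000)(91500/682.5).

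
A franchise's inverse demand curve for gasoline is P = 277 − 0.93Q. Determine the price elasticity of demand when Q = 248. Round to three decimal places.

-0.201

At Q = 248, P = 277 − 0.93(248) = 46.36.
dP/dQ = −0.93, so dQ/dP = 1/(−0.93) = -1.075.
ε = (dQ/dP)(P/Q) = (-1.075)(46.36/248).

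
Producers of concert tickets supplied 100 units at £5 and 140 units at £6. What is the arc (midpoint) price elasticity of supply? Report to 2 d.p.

1.83

ΔQ = 140 − 100 = 40; ΔP = 6 − 5 = 1.
Midpoints: P̄ = 5.50, Q̄ = 120.0.
ε_s = (ΔQ/ΔP)(P̄/Q̄) = (40/1)(5.50/120.0).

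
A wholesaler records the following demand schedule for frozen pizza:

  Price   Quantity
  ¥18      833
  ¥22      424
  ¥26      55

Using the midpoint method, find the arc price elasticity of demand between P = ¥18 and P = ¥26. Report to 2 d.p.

At P = 18, Q = 833; at P = 26, Q = 55.
ΔQ = -778, ΔP = 8. Midpoints: P̄ = 22.00, Q̄ = 444.0.
ε = (ΔQ/ΔP)(P̄/Q̄) = (-778/8)(22.00/444.0).

-4.82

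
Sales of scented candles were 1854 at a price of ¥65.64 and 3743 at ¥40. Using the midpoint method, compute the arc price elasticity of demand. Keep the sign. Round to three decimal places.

ΔQ = 3743 − 1854 = 1889; ΔP = 40 − 65.64 = -25.64.
Midpoints: P̄ = 52.82, Q̄ = 2798.5.
ε = (ΔQ/ΔP)(P̄/Q̄) = (1889/-25.64)(52.82/2798.5).

-1.391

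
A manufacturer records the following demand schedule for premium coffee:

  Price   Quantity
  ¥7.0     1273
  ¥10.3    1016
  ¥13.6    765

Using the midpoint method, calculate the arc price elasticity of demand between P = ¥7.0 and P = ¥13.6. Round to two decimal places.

At P = 7.0, Q = 1273; at P = 13.6, Q = 765.
ΔQ = -508, ΔP = 6.6. Midpoints: P̄ = 10.30, Q̄ = 1019.0.
ε = (ΔQ/ΔP)(P̄/Q̄) = (-508/6.6)(10.30/1019.0).

-0.78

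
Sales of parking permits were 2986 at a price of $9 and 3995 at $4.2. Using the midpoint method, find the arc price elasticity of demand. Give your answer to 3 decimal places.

-0.397

ΔQ = 3995 − 2986 = 1009; ΔP = 4.2 − 9 = -4.8.
Midpoints: P̄ = 6.60, Q̄ = 3490.5.
ε = (ΔQ/ΔP)(P̄/Q̄) = (1009/-4.8)(6.60/3490.5).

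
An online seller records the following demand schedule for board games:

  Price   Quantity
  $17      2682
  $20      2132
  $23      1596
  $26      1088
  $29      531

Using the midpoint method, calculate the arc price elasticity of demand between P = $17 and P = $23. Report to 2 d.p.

-1.69

At P = 17, Q = 2682; at P = 23, Q = 1596.
ΔQ = -1086, ΔP = 6. Midpoints: P̄ = 20.00, Q̄ = 2139.0.
ε = (ΔQ/ΔP)(P̄/Q̄) = (-1086/6)(20.00/2139.0).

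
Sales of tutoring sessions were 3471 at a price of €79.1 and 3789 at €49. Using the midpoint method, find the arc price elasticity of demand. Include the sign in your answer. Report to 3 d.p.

ΔQ = 3789 − 3471 = 318; ΔP = 49 − 79.1 = -30.1.
Midpoints: P̄ = 64.05, Q̄ = 3630.0.
ε = (ΔQ/ΔP)(P̄/Q̄) = (318/-30.1)(64.05/3630.0).

-0.186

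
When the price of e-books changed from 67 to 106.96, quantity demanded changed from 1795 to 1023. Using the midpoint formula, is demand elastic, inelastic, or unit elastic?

Arc ε ≈ -1.193.
|ε| = 1.19 > 1.

elastic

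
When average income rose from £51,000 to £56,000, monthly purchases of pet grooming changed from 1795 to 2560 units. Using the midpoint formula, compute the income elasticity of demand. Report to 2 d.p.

3.76

ΔQ = 765, ΔI = 5000. Midpoints: Ī = 53,500, Q̄ = 2177.5.
ε_I = (ΔQ/ΔI)(Ī/Q̄) = (765/5000)(53500/2177.5).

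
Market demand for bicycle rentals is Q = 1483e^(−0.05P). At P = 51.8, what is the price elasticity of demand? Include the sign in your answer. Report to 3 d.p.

-2.590

At P = 51.8, Q = 111.255.
dQ/dP = −0.05·1483e^(−0.05P) = −0.05Q = -5.563.
ε = (dQ/dP)(P/Q) = (-5.563)(51.8/111.255).
|ε| > 1, so demand is elastic at this price.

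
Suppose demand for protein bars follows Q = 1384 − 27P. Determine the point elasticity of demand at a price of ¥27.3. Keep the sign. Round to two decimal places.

-1.14

At P = 27.3, Q = 646.900.
dQ/dP = −27.
ε = (dQ/dP)(P/Q) = (-27)(27.3/646.900).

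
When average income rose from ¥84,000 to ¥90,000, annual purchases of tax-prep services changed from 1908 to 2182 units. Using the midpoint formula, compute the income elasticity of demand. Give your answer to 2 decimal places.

ΔQ = 274, ΔI = 6000. Midpoints: Ī = 87,000, Q̄ = 2045.0.
ε_I = (ΔQ/ΔI)(Ī/Q̄) = (274/6000)(87000/2045.0).
ε_I > 0, so the good is normal.

1.94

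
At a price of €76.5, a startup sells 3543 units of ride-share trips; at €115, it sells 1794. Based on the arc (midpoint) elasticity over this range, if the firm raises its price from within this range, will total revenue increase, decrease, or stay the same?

Arc ε = (-1749/38.5)(95.75/2668.5) ≈ -1.630.
|ε| = 1.63 > 1, so demand is elastic. A price rise therefore reduces total revenue.

decrease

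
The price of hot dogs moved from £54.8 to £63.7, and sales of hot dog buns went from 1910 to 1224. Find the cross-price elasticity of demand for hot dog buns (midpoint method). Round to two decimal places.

ΔQ_x = 1224 − 1910 = -686; ΔP_y = 63.7 − 54.8 = 8.9.
Midpoints: P̄_y = 59.25, Q̄_x = 1567.0.
ε_xy = (ΔQ_x/ΔP_y)(P̄_y/Q̄_x) = (-686/8.9)(59.25/1567.0).
ε_xy < 0, so the goods are complements.

-2.91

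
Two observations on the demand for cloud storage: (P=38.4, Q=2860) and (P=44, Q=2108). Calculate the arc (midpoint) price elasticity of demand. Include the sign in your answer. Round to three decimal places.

ΔQ = 2108 − 2860 = -752; ΔP = 44 − 38.4 = 5.6.
Midpoints: P̄ = 41.20, Q̄ = 2484.0.
ε = (ΔQ/ΔP)(P̄/Q̄) = (-752/5.6)(41.20/2484.0).

-2.227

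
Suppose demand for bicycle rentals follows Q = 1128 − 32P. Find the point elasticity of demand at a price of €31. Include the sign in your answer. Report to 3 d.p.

At P = 31, Q = 136.
dQ/dP = −32.
ε = (dQ/dP)(P/Q) = (-32)(31/136).

-7.294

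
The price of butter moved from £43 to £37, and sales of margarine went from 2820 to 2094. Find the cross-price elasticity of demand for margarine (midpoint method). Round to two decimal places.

ΔQ_x = 2094 − 2820 = -726; ΔP_y = 37 − 43 = -6.
Midpoints: P̄_y = 40.00, Q̄_x = 2457.0.
ε_xy = (ΔQ_x/ΔP_y)(P̄_y/Q̄_x) = (-726/-6)(40.00/2457.0).

1.97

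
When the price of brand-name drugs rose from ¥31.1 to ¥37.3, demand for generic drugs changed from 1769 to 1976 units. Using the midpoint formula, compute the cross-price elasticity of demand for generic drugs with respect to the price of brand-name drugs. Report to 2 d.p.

0.61

ΔQ_x = 1976 − 1769 = 207; ΔP_y = 37.3 − 31.1 = 6.2.
Midpoints: P̄_y = 34.20, Q̄_x = 1872.5.
ε_xy = (ΔQ_x/ΔP_y)(P̄_y/Q̄_x) = (207/6.2)(34.20/1872.5).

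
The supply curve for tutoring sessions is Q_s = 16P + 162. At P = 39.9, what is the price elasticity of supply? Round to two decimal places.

At P = 39.9, Q_s = 800.40.
dQ_s/dP = 16.
ε_s = (dQ_s/dP)(P/Q_s) = (16)(39.9/800.40).

0.80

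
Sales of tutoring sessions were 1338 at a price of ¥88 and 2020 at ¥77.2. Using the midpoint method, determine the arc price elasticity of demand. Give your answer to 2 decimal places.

-3.11

ΔQ = 2020 − 1338 = 682; ΔP = 77.2 − 88 = -10.8.
Midpoints: P̄ = 82.60, Q̄ = 1679.0.
ε = (ΔQ/ΔP)(P̄/Q̄) = (682/-10.8)(82.60/1679.0).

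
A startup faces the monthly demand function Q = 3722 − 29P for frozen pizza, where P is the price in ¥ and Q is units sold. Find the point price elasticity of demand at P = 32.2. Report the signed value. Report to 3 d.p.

At P = 32.2, Q = 2788.200.
dQ/dP = −29.
ε = (dQ/dP)(P/Q) = (-29)(32.2/2788.200).

-0.335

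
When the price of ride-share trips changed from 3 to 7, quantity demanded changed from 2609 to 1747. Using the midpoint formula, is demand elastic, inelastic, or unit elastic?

inelastic

Arc ε ≈ -0.495.
|ε| = 0.49 < 1.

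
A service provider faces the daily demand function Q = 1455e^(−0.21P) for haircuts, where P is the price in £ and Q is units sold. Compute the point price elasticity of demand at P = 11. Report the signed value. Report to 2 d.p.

-2.31

At P = 11, Q = 144.425.
dQ/dP = −0.21·1455e^(−0.21P) = −0.21Q = -30.329.
ε = (dQ/dP)(P/Q) = (-30.329)(11/144.425).
|ε| > 1, so demand is elastic at this price.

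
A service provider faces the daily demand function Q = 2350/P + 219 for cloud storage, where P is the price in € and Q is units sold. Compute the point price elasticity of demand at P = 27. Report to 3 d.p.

At P = 27, Q = 306.037.
dQ/dP = −2350/P² = -3.224.
ε = (dQ/dP)(P/Q) = (-3.224)(27/306.037).
|ε| < 1, so demand is inelastic at this price.

-0.284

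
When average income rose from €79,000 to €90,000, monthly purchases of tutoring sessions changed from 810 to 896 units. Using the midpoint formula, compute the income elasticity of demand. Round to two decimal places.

0.77

ΔQ = 86, ΔI = 11000. Midpoints: Ī = 84,500, Q̄ = 853.0.
ε_I = (ΔQ/ΔI)(Ī/Q̄) = (86/11000)(84500/853.0).
ε_I > 0, so the good is normal.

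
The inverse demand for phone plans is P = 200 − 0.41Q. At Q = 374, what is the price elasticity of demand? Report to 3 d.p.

-0.304

At Q = 374, P = 200 − 0.41(374) = 46.66.
dP/dQ = −0.41, so dQ/dP = 1/(−0.41) = -2.439.
ε = (dQ/dP)(P/Q) = (-2.439)(46.66/374).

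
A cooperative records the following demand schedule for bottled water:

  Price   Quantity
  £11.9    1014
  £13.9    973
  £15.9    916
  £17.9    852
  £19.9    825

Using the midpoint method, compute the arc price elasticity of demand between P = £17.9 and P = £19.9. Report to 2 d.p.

-0.30

At P = 17.9, Q = 852; at P = 19.9, Q = 825.
ΔQ = -27, ΔP = 2.0. Midpoints: P̄ = 18.90, Q̄ = 838.5.
ε = (ΔQ/ΔP)(P̄/Q̄) = (-27/2.0)(18.90/838.5).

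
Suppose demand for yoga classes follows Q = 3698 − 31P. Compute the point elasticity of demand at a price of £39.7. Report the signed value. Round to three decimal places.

At P = 39.7, Q = 2467.300.
dQ/dP = −31.
ε = (dQ/dP)(P/Q) = (-31)(39.7/2467.300).

-0.499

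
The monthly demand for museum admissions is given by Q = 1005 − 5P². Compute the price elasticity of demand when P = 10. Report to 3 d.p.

At P = 10, Q = 505.
dQ/dP = −10P = -100.
ε = (dQ/dP)(P/Q) = (-100)(10/505).

-1.980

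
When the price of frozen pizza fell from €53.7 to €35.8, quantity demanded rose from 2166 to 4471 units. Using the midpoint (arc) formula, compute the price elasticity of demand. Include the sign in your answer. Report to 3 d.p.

ΔQ = 4471 − 2166 = 2305; ΔP = 35.8 − 53.7 = -17.9.
Midpoints: P̄ = 44.75, Q̄ = 3318.5.
ε = (ΔQ/ΔP)(P̄/Q̄) = (2305/-17.9)(44.75/3318.5).

-1.736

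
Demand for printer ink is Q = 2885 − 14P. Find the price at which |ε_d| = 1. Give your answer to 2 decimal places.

103.04

For linear demand Q = a − bP, ε = −bP/(a − bP). |ε| = 1 when bP = a − bP, i.e. P = a/(2b).
P = 2885/(2·14) = 2885/28 = 103.0357.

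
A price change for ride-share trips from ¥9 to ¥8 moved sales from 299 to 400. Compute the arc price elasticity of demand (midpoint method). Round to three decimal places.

ΔQ = 400 − 299 = 101; ΔP = 8 − 9 = -1.
Midpoints: P̄ = 8.50, Q̄ = 349.5.
ε = (ΔQ/ΔP)(P̄/Q̄) = (101/-1)(8.50/349.5).

-2.456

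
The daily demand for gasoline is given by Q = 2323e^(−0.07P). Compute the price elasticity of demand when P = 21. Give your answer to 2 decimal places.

At P = 21, Q = 534.117.
dQ/dP = −0.07·2323e^(−0.07P) = −0.07Q = -37.388.
ε = (dQ/dP)(P/Q) = (-37.388)(21/534.117).

-1.47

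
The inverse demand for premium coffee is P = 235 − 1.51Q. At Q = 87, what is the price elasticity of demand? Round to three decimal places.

At Q = 87, P = 235 − 1.51(87) = 103.63.
dP/dQ = −1.51, so dQ/dP = 1/(−1.51) = -0.662.
ε = (dQ/dP)(P/Q) = (-0.662)(103.63/87).

-0.789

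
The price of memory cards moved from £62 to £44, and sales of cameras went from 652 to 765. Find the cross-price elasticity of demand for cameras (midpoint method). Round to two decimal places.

ΔQ_x = 765 − 652 = 113; ΔP_y = 44 − 62 = -18.
Midpoints: P̄_y = 53.00, Q̄_x = 708.5.
ε_xy = (ΔQ_x/ΔP_y)(P̄_y/Q̄_x) = (113/-18)(53.00/708.5).
ε_xy < 0, so the goods are complements.

-0.47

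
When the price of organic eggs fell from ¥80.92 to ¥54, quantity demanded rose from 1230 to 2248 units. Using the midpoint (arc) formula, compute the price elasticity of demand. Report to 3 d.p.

ΔQ = 2248 − 1230 = 1018; ΔP = 54 − 80.92 = -26.92.
Midpoints: P̄ = 67.46, Q̄ = 1739.0.
ε = (ΔQ/ΔP)(P̄/Q̄) = (1018/-26.92)(67.46/1739.0).

-1.467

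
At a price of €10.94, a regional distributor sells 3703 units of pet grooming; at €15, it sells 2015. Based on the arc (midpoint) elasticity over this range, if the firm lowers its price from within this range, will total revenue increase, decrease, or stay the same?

increase

Arc ε = (-1688/4.06)(12.97/2859.0) ≈ -1.886.
|ε| = 1.89 > 1, so demand is elastic. A price cut therefore raises total revenue.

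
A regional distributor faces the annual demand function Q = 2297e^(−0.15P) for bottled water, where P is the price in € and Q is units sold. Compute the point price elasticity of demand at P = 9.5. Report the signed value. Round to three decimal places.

At P = 9.5, Q = 552.448.
dQ/dP = −0.15·2297e^(−0.15P) = −0.15Q = -82.867.
ε = (dQ/dP)(P/Q) = (-82.867)(9.5/552.448).

-1.425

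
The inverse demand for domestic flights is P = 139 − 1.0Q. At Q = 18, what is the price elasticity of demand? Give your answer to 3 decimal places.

-6.722

At Q = 18, P = 139 − 1.0(18) = 121.00.
dP/dQ = −1.0, so dQ/dP = 1/(−1.0) = -1.000.
ε = (dQ/dP)(P/Q) = (-1.000)(121.00/18).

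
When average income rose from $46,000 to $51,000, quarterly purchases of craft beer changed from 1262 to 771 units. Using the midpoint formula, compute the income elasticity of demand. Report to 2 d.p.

-4.69

ΔQ = -491, ΔI = 5000. Midpoints: Ī = 48,500, Q̄ = 1016.5.
ε_I = (ΔQ/ΔI)(Ī/Q̄) = (-491/5000)(48500/1016.5).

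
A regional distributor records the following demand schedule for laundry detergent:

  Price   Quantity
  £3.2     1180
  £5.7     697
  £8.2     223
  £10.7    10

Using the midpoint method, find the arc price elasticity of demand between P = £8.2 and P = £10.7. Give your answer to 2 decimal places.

-6.91

At P = 8.2, Q = 223; at P = 10.7, Q = 10.
ΔQ = -213, ΔP = 2.5. Midpoints: P̄ = 9.45, Q̄ = 116.5.
ε = (ΔQ/ΔP)(P̄/Q̄) = (-213/2.5)(9.45/116.5).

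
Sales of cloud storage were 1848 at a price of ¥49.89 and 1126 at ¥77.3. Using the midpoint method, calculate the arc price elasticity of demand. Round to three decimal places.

ΔQ = 1126 − 1848 = -722; ΔP = 77.3 − 49.89 = 27.41.
Midpoints: P̄ = 63.59, Q̄ = 1487.0.
ε = (ΔQ/ΔP)(P̄/Q̄) = (-722/27.41)(63.59/1487.0).

-1.127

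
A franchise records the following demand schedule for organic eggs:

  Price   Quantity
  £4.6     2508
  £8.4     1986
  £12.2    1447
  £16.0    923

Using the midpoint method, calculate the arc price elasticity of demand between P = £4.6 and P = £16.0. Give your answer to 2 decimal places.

-0.83

At P = 4.6, Q = 2508; at P = 16.0, Q = 923.
ΔQ = -1585, ΔP = 11.4. Midpoints: P̄ = 10.30, Q̄ = 1715.5.
ε = (ΔQ/ΔP)(P̄/Q̄) = (-1585/11.4)(10.30/1715.5).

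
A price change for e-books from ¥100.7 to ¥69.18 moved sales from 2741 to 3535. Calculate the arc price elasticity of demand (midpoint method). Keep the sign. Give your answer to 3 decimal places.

ΔQ = 3535 − 2741 = 794; ΔP = 69.18 − 100.7 = -31.52.
Midpoints: P̄ = 84.94, Q̄ = 3138.0.
ε = (ΔQ/ΔP)(P̄/Q̄) = (794/-31.52)(84.94/3138.0).

-0.682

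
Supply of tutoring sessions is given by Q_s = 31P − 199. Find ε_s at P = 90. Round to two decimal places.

1.08

At P = 90, Q_s = 2591.
dQ_s/dP = 31.
ε_s = (dQ_s/dP)(P/Q_s) = (31)(90/2591).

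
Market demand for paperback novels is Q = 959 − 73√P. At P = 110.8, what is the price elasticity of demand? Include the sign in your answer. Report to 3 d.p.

-2.016

At P = 110.8, Q = 190.590.
dQ/dP = −73/(2√P) = -3.468.
ε = (dQ/dP)(P/Q) = (-3.468)(110.8/190.590).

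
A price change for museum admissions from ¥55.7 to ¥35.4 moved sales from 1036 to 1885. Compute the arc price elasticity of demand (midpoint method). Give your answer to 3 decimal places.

-1.304

ΔQ = 1885 − 1036 = 849; ΔP = 35.4 − 55.7 = -20.3.
Midpoints: P̄ = 45.55, Q̄ = 1460.5.
ε = (ΔQ/ΔP)(P̄/Q̄) = (849/-20.3)(45.55/1460.5).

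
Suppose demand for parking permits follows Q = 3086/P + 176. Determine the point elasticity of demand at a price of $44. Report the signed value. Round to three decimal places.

At P = 44, Q = 246.136.
dQ/dP = −3086/P² = -1.594.
ε = (dQ/dP)(P/Q) = (-1.594)(44/246.136).
|ε| < 1, so demand is inelastic at this price.

-0.285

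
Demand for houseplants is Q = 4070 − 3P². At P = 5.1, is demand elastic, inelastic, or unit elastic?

Q = 3991.970, dQ/dP = -30.600.
ε = (dQ/dP)(P/Q) ≈ -0.039.
|ε| = 0.04 < 1.

inelastic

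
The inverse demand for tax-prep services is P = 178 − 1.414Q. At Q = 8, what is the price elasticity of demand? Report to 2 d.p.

At Q = 8, P = 178 − 1.414(8) = 166.69.
dP/dQ = −1.414, so dQ/dP = 1/(−1.414) = -0.707.
ε = (dQ/dP)(P/Q) = (-0.707)(166.69/8).

-14.74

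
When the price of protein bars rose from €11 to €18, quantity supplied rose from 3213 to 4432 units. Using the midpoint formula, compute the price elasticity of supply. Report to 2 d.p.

ΔQ = 4432 − 3213 = 1219; ΔP = 18 − 11 = 7.
Midpoints: P̄ = 14.50, Q̄ = 3822.5.
ε_s = (ΔQ/ΔP)(P̄/Q̄) = (1219/7)(14.50/3822.5).

0.66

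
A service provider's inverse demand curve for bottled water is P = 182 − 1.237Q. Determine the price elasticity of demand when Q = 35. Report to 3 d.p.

At Q = 35, P = 182 − 1.237(35) = 138.70.
dP/dQ = −1.237, so dQ/dP = 1/(−1.237) = -0.808.
ε = (dQ/dP)(P/Q) = (-0.808)(138.70/35).

-3.204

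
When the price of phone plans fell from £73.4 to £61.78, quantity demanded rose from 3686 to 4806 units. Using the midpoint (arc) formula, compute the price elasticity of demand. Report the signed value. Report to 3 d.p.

ΔQ = 4806 − 3686 = 1120; ΔP = 61.78 − 73.4 = -11.62.
Midpoints: P̄ = 67.59, Q̄ = 4246.0.
ε = (ΔQ/ΔP)(P̄/Q̄) = (1120/-11.62)(67.59/4246.0).

-1.534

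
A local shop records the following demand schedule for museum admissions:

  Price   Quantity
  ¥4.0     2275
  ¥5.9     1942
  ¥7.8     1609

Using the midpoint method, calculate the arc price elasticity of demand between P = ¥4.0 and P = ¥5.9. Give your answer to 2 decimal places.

-0.41

At P = 4.0, Q = 2275; at P = 5.9, Q = 1942.
ΔQ = -333, ΔP = 1.9. Midpoints: P̄ = 4.95, Q̄ = 2108.5.
ε = (ΔQ/ΔP)(P̄/Q̄) = (-333/1.9)(4.95/2108.5).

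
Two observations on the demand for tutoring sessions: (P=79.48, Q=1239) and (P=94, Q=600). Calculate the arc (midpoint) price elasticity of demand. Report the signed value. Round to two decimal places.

-4.15

ΔQ = 600 − 1239 = -639; ΔP = 94 − 79.48 = 14.52.
Midpoints: P̄ = 86.74, Q̄ = 919.5.
ε = (ΔQ/ΔP)(P̄/Q̄) = (-639/14.52)(86.74/919.5).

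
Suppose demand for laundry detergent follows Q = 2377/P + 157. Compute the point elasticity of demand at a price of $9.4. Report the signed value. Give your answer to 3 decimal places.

-0.617

At P = 9.4, Q = 409.872.
dQ/dP = −2377/P² = -26.901.
ε = (dQ/dP)(P/Q) = (-26.901)(9.4/409.872).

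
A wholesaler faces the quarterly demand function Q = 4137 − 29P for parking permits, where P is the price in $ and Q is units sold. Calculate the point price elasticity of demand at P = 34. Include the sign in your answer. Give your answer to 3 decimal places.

At P = 34, Q = 3151.
dQ/dP = −29.
ε = (dQ/dP)(P/Q) = (-29)(34/3151).
|ε| < 1, so demand is inelastic at this price.

-0.313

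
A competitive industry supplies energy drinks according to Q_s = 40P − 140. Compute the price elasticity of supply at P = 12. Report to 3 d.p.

1.412

At P = 12, Q_s = 340.
dQ_s/dP = 40.
ε_s = (dQ_s/dP)(P/Q_s) = (40)(12/340).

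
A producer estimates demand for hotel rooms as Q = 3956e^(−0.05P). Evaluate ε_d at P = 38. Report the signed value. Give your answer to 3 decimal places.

-1.900

At P = 38, Q = 591.693.
dQ/dP = −0.05·3956e^(−0.05P) = −0.05Q = -29.585.
ε = (dQ/dP)(P/Q) = (-29.585)(38/591.693).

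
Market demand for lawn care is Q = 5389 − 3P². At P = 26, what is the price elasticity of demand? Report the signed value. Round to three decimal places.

-1.207

At P = 26, Q = 3361.
dQ/dP = −6P = -156.
ε = (dQ/dP)(P/Q) = (-156)(26/3361).
|ε| > 1, so demand is elastic at this price.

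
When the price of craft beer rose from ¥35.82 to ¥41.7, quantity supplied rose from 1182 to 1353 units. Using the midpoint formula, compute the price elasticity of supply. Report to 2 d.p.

0.89

ΔQ = 1353 − 1182 = 171; ΔP = 41.7 − 35.82 = 5.88.
Midpoints: P̄ = 38.76, Q̄ = 1267.5.
ε_s = (ΔQ/ΔP)(P̄/Q̄) = (171/5.88)(38.76/1267.5).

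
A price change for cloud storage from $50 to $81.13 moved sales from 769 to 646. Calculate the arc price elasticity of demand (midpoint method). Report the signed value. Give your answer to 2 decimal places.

-0.37

ΔQ = 646 − 769 = -123; ΔP = 81.13 − 50 = 31.13.
Midpoints: P̄ = 65.56, Q̄ = 707.5.
ε = (ΔQ/ΔP)(P̄/Q̄) = (-123/31.13)(65.56/707.5).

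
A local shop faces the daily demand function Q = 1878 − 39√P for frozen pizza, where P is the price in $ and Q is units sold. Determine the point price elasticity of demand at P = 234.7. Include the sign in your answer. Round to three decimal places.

-0.233

At P = 234.7, Q = 1280.523.
dQ/dP = −39/(2√P) = -1.273.
ε = (dQ/dP)(P/Q) = (-1.273)(234.7/1280.523).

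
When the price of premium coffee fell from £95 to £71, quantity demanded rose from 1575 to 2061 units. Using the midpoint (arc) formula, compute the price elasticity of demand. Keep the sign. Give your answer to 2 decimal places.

ΔQ = 2061 − 1575 = 486; ΔP = 71 − 95 = -24.
Midpoints: P̄ = 83.00, Q̄ = 1818.0.
ε = (ΔQ/ΔP)(P̄/Q̄) = (486/-24)(83.00/1818.0).

-0.92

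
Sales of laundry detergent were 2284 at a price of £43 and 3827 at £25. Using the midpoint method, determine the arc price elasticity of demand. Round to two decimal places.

-0.95

ΔQ = 3827 − 2284 = 1543; ΔP = 25 − 43 = -18.
Midpoints: P̄ = 34.00, Q̄ = 3055.5.
ε = (ΔQ/ΔP)(P̄/Q̄) = (1543/-18)(34.00/3055.5).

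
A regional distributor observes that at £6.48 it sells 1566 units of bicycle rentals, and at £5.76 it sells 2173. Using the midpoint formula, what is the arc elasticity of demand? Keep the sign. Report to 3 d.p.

-2.760

ΔQ = 2173 − 1566 = 607; ΔP = 5.76 − 6.48 = -0.72.
Midpoints: P̄ = 6.12, Q̄ = 1869.5.
ε = (ΔQ/ΔP)(P̄/Q̄) = (607/-0.72)(6.12/1869.5).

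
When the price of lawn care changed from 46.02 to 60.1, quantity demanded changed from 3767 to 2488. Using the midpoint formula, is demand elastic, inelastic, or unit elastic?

elastic

Arc ε ≈ -1.541.
|ε| = 1.54 > 1.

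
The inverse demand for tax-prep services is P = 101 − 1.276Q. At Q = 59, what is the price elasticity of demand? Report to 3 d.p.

-0.342

At Q = 59, P = 101 − 1.276(59) = 25.72.
dP/dQ = −1.276, so dQ/dP = 1/(−1.276) = -0.784.
ε = (dQ/dP)(P/Q) = (-0.784)(25.72/59).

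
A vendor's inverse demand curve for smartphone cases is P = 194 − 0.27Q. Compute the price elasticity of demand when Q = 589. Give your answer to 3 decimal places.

At Q = 589, P = 194 − 0.27(589) = 34.97.
dP/dQ = −0.27, so dQ/dP = 1/(−0.27) = -3.704.
ε = (dQ/dP)(P/Q) = (-3.704)(34.97/589).

-0.220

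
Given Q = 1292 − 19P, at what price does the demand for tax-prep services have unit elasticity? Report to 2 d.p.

For linear demand Q = a − bP, ε = −bP/(a − bP). |ε| = 1 when bP = a − bP, i.e. P = a/(2b).
P = 1292/(2·19) = 1292/38 = 34.0000.

34.00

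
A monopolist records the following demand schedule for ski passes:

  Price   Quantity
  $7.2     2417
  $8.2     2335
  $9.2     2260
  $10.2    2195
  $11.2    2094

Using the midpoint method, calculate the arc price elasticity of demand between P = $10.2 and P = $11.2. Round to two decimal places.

-0.50

At P = 10.2, Q = 2195; at P = 11.2, Q = 2094.
ΔQ = -101, ΔP = 1.0. Midpoints: P̄ = 10.70, Q̄ = 2144.5.
ε = (ΔQ/ΔP)(P̄/Q̄) = (-101/1.0)(10.70/2144.5).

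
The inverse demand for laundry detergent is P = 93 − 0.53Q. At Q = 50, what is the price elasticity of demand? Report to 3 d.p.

-2.509

At Q = 50, P = 93 − 0.53(50) = 66.50.
dP/dQ = −0.53, so dQ/dP = 1/(−0.53) = -1.887.
ε = (dQ/dP)(P/Q) = (-1.887)(66.50/50).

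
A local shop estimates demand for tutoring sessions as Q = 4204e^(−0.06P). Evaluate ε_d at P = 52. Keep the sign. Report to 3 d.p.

At P = 52, Q = 185.637.
dQ/dP = −0.06·4204e^(−0.06P) = −0.06Q = -11.138.
ε = (dQ/dP)(P/Q) = (-11.138)(52/185.637).
|ε| > 1, so demand is elastic at this price.

-3.120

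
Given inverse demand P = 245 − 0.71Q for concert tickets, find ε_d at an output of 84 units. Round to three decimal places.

-3.108

At Q = 84, P = 245 − 0.71(84) = 185.36.
dP/dQ = −0.71, so dQ/dP = 1/(−0.71) = -1.408.
ε = (dQ/dP)(P/Q) = (-1.408)(185.36/84).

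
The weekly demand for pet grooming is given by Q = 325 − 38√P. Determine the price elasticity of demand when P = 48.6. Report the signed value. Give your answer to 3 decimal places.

-2.204

At P = 48.6, Q = 60.088.
dQ/dP = −38/(2√P) = -2.725.
ε = (dQ/dP)(P/Q) = (-2.725)(48.6/60.088).
|ε| > 1, so demand is elastic at this price.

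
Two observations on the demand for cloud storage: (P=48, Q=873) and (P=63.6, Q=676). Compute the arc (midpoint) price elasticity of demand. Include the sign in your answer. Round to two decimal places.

-0.91

ΔQ = 676 − 873 = -197; ΔP = 63.6 − 48 = 15.6.
Midpoints: P̄ = 55.80, Q̄ = 774.5.
ε = (ΔQ/ΔP)(P̄/Q̄) = (-197/15.6)(55.80/774.5).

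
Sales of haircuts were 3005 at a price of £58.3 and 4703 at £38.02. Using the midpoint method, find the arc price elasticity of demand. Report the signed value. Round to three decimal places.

ΔQ = 4703 − 3005 = 1698; ΔP = 38.02 − 58.3 = -20.28.
Midpoints: P̄ = 48.16, Q̄ = 3854.0.
ε = (ΔQ/ΔP)(P̄/Q̄) = (1698/-20.28)(48.16/3854.0).

-1.046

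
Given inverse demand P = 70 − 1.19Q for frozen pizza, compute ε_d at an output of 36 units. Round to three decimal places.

At Q = 36, P = 70 − 1.19(36) = 27.16.
dP/dQ = −1.19, so dQ/dP = 1/(−1.19) = -0.840.
ε = (dQ/dP)(P/Q) = (-0.840)(27.16/36).

-0.634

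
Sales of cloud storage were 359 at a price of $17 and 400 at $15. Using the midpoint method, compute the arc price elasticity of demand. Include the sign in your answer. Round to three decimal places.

ΔQ = 400 − 359 = 41; ΔP = 15 − 17 = -2.
Midpoints: P̄ = 16.00, Q̄ = 379.5.
ε = (ΔQ/ΔP)(P̄/Q̄) = (41/-2)(16.00/379.5).

-0.864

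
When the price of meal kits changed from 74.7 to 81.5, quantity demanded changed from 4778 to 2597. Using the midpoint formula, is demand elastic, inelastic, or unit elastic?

Arc ε ≈ -6.793.
|ε| = 6.79 > 1.

elastic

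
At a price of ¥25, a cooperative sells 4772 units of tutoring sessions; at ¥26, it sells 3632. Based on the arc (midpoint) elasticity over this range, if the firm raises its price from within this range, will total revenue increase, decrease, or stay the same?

decrease

Arc ε = (-1140/1)(25.50/4202.0) ≈ -6.918.
|ε| = 6.92 > 1, so demand is elastic. A price rise therefore reduces total revenue.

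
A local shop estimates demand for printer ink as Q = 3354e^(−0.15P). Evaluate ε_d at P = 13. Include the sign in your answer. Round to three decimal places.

-1.950

At P = 13, Q = 477.187.
dQ/dP = −0.15·3354e^(−0.15P) = −0.15Q = -71.578.
ε = (dQ/dP)(P/Q) = (-71.578)(13/477.187).
|ε| > 1, so demand is elastic at this price.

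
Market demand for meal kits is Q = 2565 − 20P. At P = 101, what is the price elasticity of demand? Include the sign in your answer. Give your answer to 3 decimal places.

-3.706

At P = 101, Q = 545.
dQ/dP = −20.
ε = (dQ/dP)(P/Q) = (-20)(101/545).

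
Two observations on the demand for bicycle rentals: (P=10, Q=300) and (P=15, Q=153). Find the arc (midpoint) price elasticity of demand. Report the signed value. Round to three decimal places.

ΔQ = 153 − 300 = -147; ΔP = 15 − 10 = 5.
Midpoints: P̄ = 12.50, Q̄ = 226.5.
ε = (ΔQ/ΔP)(P̄/Q̄) = (-147/5)(12.50/226.5).

-1.623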